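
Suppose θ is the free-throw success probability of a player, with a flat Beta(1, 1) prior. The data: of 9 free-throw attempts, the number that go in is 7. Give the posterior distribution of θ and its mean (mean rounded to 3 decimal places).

The binomial likelihood is conjugate to the Beta prior: with 7 successes and 2 failures, the posterior is Beta(1+7, 1+2) = Beta(8, 3).
Posterior mean = α/(α+β) = 8/11 = 0.727.

Posterior: Beta(8, 3); mean ≈ 0.727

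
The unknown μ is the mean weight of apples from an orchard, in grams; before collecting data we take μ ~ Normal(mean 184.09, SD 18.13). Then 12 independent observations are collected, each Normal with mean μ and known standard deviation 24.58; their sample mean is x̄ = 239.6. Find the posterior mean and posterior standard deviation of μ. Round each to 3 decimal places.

Posterior mean ≈ 232.227; posterior SD ≈ 6.608

With known σ, the Normal prior is conjugate. Weight on the data is w = (n/σ²)/(n/σ² + 1/τ₀²) = 0.0198617/(0.0198617+0.00304232) = 0.86717.
Posterior mean = w·x̄ + (1−w)·μ₀ = 0.86717·239.6 + 0.13283·184.09 = 232.227. Posterior variance = 1/(0.0198617+0.00304232) = 43.6604, so SD = 6.608.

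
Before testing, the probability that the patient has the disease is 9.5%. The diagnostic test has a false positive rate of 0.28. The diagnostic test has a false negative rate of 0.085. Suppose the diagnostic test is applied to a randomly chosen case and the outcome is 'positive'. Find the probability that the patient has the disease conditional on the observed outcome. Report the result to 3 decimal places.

P(H | E) ≈ 0.255

Let H be the event that the patient has the disease. P(H) = 0.095, so P(¬H) = 0.905. With E the 'positive' result, P(E|H) = 0.915 and P(E|¬H) = 0.28.
P(E) = 0.915·0.095 + 0.28·0.905 = 0.086925 + 0.25340 = 0.34032.
By Bayes' theorem, P(H|E) = 0.086925 / 0.34032 = 0.255.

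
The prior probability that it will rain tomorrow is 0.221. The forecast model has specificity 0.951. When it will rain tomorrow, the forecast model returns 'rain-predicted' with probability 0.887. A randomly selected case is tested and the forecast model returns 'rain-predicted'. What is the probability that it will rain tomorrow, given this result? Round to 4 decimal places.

P(H | E) ≈ 0.8370

Write H for 'it will rain tomorrow'. Prior odds H:¬H = 0.221/0.779 = 0.28370. For the 'rain-predicted' outcome, the likelihood ratio is 0.887/0.049 = 18.102.
Posterior odds = 0.28370 × 18.102 = 5.1355, so P(H|E) = 5.1355/(1+5.1355) = 0.8370.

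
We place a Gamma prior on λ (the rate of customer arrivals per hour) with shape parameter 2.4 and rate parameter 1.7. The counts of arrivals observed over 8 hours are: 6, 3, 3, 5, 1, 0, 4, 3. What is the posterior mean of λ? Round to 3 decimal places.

The Poisson likelihood adds the total count to the shape and the number of exposure periods to the rate. Here ∑xᵢ = 25 and n = 8, so shape 2.4→27.4 and rate 1.7→9.7.
E[λ | data] = 27.4/9.7 = 2.825.

Posterior mean ≈ 2.825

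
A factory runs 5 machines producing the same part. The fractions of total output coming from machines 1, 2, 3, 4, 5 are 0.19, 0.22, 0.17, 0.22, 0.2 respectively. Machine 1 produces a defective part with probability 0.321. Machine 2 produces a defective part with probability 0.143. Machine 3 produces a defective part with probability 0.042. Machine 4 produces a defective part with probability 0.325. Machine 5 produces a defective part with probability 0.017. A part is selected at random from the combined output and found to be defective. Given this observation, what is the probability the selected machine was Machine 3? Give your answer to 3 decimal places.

Posterior probability ≈ 0.041

Tabulate prior·likelihood by source: [1] prior 0.19, lik 0.321, product 0.06099; [2] prior 0.22, lik 0.143, product 0.03146; [3] prior 0.17, lik 0.042, product 0.007140; [4] prior 0.22, lik 0.325, product 0.07150; [5] prior 0.2, lik 0.017, product 0.003400.
Normalizing constant = 0.17449; the posterior for Machine 3 is its product over the sum, 0.007140/0.17449 = 0.041.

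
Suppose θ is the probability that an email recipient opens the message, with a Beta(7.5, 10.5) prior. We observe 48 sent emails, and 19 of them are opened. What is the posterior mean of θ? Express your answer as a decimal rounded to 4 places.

The binomial likelihood is conjugate to the Beta prior: with 19 successes and 29 failures, the posterior is Beta(7.5+19, 10.5+29) = Beta(26.5, 39.5).
Posterior mean = α/(α+β) = 26.5/66 = 0.4015.

Posterior mean ≈ 0.4015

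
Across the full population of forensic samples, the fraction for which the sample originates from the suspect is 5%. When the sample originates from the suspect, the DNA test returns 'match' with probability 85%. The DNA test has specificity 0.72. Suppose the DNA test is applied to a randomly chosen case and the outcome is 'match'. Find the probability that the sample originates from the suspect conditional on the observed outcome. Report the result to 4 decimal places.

Write H for 'the sample originates from the suspect'. Prior odds H:¬H = 0.05/0.95 = 0.052632. For the 'match' outcome, the likelihood ratio is 0.85/0.28 = 3.0357.
Posterior odds = 0.052632 × 3.0357 = 0.15977, so P(H|E) = 0.15977/(1+0.15977) = 0.1378.

P(H | E) ≈ 0.1378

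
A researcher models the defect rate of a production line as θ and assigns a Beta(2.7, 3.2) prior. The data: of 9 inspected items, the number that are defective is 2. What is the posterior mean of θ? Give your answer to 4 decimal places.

Observing 2 successes and 7 failures updates Beta(2.7, 3.2) by adding the success and failure counts to the two shape parameters: α = 2.7+2 = 4.7, β = 3.2+7 = 10.2.
Posterior mean = α/(α+β) = 4.7/14.9 = 0.3154.

Posterior mean ≈ 0.3154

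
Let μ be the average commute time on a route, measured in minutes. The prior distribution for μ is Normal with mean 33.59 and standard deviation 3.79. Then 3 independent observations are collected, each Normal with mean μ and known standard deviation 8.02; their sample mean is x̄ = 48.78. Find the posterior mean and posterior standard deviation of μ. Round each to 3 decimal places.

Prior precision 1/τ₀² = 1/3.79² = 0.0696180; data precision n/σ² = 3/8.02² = 0.0466415.
Posterior precision = 0.0696180 + 0.0466415 = 0.116260, giving posterior SD = 1/√0.116260 = 2.933.
Posterior mean = (0.0696180·33.59 + 0.0466415·48.78) / 0.116260 = 39.684.

Posterior mean ≈ 39.684; posterior SD ≈ 2.933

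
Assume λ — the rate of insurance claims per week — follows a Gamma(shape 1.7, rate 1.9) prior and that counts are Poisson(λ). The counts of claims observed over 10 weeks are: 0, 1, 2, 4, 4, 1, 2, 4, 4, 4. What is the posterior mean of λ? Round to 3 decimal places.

Posterior mean ≈ 2.328

Total count ∑xᵢ = 26 over n = 10 weeks.
Gamma is conjugate to the Poisson likelihood: posterior is Gamma(shape = 1.7+26 = 27.7, rate = 1.9+10 = 11.9).
Posterior mean = shape/rate = 27.7/11.9 = 2.328.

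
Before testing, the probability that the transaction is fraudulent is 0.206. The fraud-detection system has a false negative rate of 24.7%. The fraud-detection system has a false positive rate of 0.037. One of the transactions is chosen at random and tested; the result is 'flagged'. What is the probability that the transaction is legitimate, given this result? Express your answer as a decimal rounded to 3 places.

P(¬H | E) ≈ 0.159

Write H for 'the transaction is fraudulent'. Prior odds H:¬H = 0.206/0.794 = 0.25945. For the 'flagged' outcome, the likelihood ratio is 0.753/0.037 = 20.351.
Posterior odds = 0.25945 × 20.351 = 5.2801, so P(H|E) = 5.2801/(1+5.2801) = 0.841. Then P(¬H|E) = 1 − 0.841 = 0.159.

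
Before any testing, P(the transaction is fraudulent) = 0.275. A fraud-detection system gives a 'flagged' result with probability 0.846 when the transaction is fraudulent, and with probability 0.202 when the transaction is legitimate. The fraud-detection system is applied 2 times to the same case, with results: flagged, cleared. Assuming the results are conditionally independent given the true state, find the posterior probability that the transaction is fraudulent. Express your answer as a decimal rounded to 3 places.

Let H be the event that the transaction is fraudulent; start with P(H) = 0.275. P('flagged'|H) = 0.846, P('flagged'|¬H) = 0.202.
Update on result 1 ('flagged'): P(H) ← 0.846·0.2750 / (0.846·0.2750 + 0.202·0.7250) = 0.23265/0.37910 = 0.6137.
Update on result 2 ('cleared'): P(H) ← 0.154·0.6137 / (0.154·0.6137 + 0.798·0.3863) = 0.094508/0.40278 = 0.2346.

Posterior P(H) ≈ 0.235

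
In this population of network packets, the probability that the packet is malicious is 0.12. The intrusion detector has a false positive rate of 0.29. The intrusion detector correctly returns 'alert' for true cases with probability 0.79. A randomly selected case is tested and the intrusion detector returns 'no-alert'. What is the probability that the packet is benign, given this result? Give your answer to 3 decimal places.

Let H be the event that the packet is malicious. P(H) = 0.12, so P(¬H) = 0.88. With E the 'no-alert' result, P(E|H) = 0.21 and P(E|¬H) = 0.71.
P(E) = 0.21·0.12 + 0.71·0.88 = 0.025200 + 0.62480 = 0.65000.
By Bayes' theorem, P(H|E) = 0.025200 / 0.65000 = 0.039. Hence P(¬H|E) = 1 − 0.039 = 0.961.

P(¬H | E) ≈ 0.961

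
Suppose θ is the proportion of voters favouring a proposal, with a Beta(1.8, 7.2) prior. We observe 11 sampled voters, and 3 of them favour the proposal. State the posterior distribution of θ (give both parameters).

The binomial likelihood is conjugate to the Beta prior: with 3 successes and 8 failures, the posterior is Beta(1.8+3, 7.2+8) = Beta(4.8, 15.2).

Posterior: Beta(4.8, 15.2)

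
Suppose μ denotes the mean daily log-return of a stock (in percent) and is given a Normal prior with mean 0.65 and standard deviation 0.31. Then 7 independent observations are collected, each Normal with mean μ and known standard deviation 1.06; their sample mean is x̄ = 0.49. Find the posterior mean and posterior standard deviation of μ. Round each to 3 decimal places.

Posterior mean ≈ 0.590; posterior SD ≈ 0.245

With known σ, the Normal prior is conjugate. Weight on the data is w = (n/σ²)/(n/σ² + 1/τ₀²) = 6.22998/(6.22998+10.4058) = 0.37449.
Posterior mean = w·x̄ + (1−w)·μ₀ = 0.37449·0.49 + 0.62551·0.65 = 0.590. Posterior variance = 1/(6.22998+10.4058) = 0.0601113, so SD = 0.245.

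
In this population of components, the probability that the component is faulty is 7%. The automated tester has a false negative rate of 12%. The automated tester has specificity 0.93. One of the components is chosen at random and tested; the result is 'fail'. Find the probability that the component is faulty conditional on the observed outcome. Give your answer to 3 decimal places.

P(H | E) ≈ 0.486

Write H for 'the component is faulty'. Prior odds H:¬H = 0.07/0.93 = 0.075269. For the 'fail' outcome, the likelihood ratio is 0.88/0.07 = 12.571.
Posterior odds = 0.075269 × 12.571 = 0.94624, so P(H|E) = 0.94624/(1+0.94624) = 0.486.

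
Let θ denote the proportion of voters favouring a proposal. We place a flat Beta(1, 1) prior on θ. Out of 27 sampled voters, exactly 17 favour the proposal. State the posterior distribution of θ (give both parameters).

Observing 17 successes and 10 failures updates Beta(1, 1) by adding the success and failure counts to the two shape parameters: α = 1+17 = 18, β = 1+10 = 11.

Posterior: Beta(18, 11)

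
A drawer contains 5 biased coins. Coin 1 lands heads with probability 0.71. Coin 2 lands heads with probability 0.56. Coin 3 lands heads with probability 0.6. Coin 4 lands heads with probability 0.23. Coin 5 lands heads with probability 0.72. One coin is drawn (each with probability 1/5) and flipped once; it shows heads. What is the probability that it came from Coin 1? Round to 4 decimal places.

Posterior probability ≈ 0.2518

P(heads|C1) = 0.71; P(heads|C2) = 0.56; P(heads|C3) = 0.6; P(heads|C4) = 0.23; P(heads|C5) = 0.72.
Prior × likelihood for each source: 0.2·0.71=0.1420, 0.2·0.56=0.1120, 0.2·0.6=0.1200, 0.2·0.23=0.04600, 0.2·0.72=0.1440. Summing gives P(heads) = 0.56400.
P(Coin 1 | heads) = 0.1420 / 0.56400 = 0.2518.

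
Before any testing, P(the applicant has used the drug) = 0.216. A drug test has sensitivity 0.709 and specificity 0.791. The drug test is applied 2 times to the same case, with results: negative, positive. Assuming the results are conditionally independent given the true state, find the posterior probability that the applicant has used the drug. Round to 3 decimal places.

With H the event that the applicant has used the drug, the joint likelihood of the observed sequence is P(data|H) = 0.291·0.709 = 0.20632 and P(data|¬H) = 0.791·0.209 = 0.16532.
Bayes: P(H|data) = 0.216·0.20632 / (0.216·0.20632 + 0.784·0.16532) = 0.044565/0.17417 = 0.2559.

Posterior P(H) ≈ 0.256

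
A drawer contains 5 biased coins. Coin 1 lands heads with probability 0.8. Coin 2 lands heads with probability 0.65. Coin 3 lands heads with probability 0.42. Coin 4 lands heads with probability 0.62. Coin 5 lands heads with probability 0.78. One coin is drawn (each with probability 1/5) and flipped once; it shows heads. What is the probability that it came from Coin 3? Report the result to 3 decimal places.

Posterior probability ≈ 0.128

P(heads|C1) = 0.8; P(heads|C2) = 0.65; P(heads|C3) = 0.42; P(heads|C4) = 0.62; P(heads|C5) = 0.78.
Prior × likelihood for each source: 0.2·0.8=0.1600, 0.2·0.65=0.1300, 0.2·0.42=0.08400, 0.2·0.62=0.1240, 0.2·0.78=0.1560. Summing gives P(heads) = 0.65400.
P(Coin 3 | heads) = 0.08400 / 0.65400 = 0.128.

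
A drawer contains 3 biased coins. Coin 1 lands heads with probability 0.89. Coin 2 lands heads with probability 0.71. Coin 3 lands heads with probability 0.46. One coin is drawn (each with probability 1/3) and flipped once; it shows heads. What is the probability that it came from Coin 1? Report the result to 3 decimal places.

Posterior probability ≈ 0.432

P(heads|C1) = 0.89; P(heads|C2) = 0.71; P(heads|C3) = 0.46.
Prior × likelihood for each source: 0.333333·0.89=0.2967, 0.333333·0.71=0.2367, 0.333333·0.46=0.1533. Summing gives P(heads) = 0.68667.
P(Coin 1 | heads) = 0.2967 / 0.68667 = 0.432.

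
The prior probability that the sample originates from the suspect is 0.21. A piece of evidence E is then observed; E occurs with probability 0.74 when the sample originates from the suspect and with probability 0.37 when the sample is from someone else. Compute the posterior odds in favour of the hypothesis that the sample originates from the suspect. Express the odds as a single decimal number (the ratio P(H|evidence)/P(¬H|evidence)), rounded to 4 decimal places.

Posterior odds ≈ 0.5316

Prior odds = 0.21/(1−0.21) = 0.26582. In log-odds, ln(0.26582) = -1.3249.
Add log likelihood ratio: ln(2.0000) = 0.69315.
Posterior log-odds = -0.63178, so posterior odds = exp(-0.63178) = 0.53165.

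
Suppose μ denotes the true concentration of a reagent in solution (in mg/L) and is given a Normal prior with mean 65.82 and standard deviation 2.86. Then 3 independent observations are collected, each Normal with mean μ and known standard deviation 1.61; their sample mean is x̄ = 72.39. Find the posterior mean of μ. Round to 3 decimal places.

Posterior mean ≈ 71.762

Prior precision 1/τ₀² = 1/2.86² = 0.122255; data precision n/σ² = 3/1.61² = 1.15736.
Posterior precision = 0.122255 + 1.15736 = 1.27962.
Posterior mean = (0.122255·65.82 + 1.15736·72.39) / 1.27962 = 71.762.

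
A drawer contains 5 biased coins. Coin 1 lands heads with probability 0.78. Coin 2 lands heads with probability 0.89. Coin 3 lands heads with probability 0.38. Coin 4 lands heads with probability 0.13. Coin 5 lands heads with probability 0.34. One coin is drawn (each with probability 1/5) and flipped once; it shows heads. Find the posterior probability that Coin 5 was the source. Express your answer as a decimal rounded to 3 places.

Posterior probability ≈ 0.135

Tabulate prior·likelihood by source: [1] prior 0.2, lik 0.78, product 0.1560; [2] prior 0.2, lik 0.89, product 0.1780; [3] prior 0.2, lik 0.38, product 0.07600; [4] prior 0.2, lik 0.13, product 0.02600; [5] prior 0.2, lik 0.34, product 0.06800.
Normalizing constant = 0.50400; the posterior for Coin 5 is its product over the sum, 0.06800/0.50400 = 0.135.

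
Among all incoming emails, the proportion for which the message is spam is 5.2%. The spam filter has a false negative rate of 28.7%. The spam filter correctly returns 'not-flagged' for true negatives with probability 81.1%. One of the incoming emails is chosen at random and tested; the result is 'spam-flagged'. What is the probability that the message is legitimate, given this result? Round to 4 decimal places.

P(¬H | E) ≈ 0.8285

Write H for 'the message is spam'. Prior odds H:¬H = 0.052/0.948 = 0.054852. For the 'spam-flagged' outcome, the likelihood ratio is 0.713/0.189 = 3.7725.
Posterior odds = 0.054852 × 3.7725 = 0.20693, so P(H|E) = 0.20693/(1+0.20693) = 0.1715. Then P(¬H|E) = 1 − 0.1715 = 0.8285.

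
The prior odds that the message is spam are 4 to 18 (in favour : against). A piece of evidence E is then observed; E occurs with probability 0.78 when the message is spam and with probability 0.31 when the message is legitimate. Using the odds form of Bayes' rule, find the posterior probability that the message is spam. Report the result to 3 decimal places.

Posterior probability ≈ 0.359

Prior odds = 4/18 = 0.22222.
Likelihood ratio for E = 0.78/0.31 = 2.5161.
Posterior odds = prior odds × LR = 0.55914.
Posterior probability = odds/(1+odds) = 0.55914/1.5591 = 0.359.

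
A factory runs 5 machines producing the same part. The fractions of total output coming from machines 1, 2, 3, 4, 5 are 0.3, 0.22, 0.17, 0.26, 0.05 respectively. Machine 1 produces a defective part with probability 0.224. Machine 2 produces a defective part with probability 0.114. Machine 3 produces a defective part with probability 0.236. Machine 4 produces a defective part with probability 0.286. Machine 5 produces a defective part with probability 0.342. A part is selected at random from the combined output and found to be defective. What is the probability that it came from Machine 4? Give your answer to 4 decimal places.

Tabulate prior·likelihood by source: [1] prior 0.3, lik 0.224, product 0.06720; [2] prior 0.22, lik 0.114, product 0.02508; [3] prior 0.17, lik 0.236, product 0.04012; [4] prior 0.26, lik 0.286, product 0.07436; [5] prior 0.05, lik 0.342, product 0.01710.
Normalizing constant = 0.22386; the posterior for Machine 4 is its product over the sum, 0.07436/0.22386 = 0.3322.

Posterior probability ≈ 0.3322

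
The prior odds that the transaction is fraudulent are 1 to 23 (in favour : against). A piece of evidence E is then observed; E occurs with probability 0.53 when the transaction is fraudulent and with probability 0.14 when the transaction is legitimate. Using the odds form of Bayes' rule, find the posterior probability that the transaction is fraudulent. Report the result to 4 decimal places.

Prior odds = 1/23 = 0.043478. In log-odds, ln(0.043478) = -3.1355.
Add log likelihood ratio: ln(3.7857) = 1.3312.
Posterior log-odds = -1.8043, so posterior odds = exp(-1.8043) = 0.16460. Converting, P(H|E) = 0.16460/1.1646 = 0.1413.

Posterior probability ≈ 0.1413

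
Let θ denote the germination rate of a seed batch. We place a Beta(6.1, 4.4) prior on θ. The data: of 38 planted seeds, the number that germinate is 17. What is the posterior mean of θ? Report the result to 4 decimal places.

Observing 17 successes and 21 failures updates Beta(6.1, 4.4) by adding the success and failure counts to the two shape parameters: α = 6.1+17 = 23.1, β = 4.4+21 = 25.4.
Posterior mean = α/(α+β) = 23.1/48.5 = 0.4763.

Posterior mean ≈ 0.4763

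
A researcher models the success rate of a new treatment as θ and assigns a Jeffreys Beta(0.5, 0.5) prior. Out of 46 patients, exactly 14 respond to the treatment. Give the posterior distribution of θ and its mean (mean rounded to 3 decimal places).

Observing 14 successes and 32 failures updates Beta(0.5, 0.5) by adding the success and failure counts to the two shape parameters: α = 0.5+14 = 14.5, β = 0.5+32 = 32.5.
E[θ | data] = 14.5/(14.5+32.5) = 0.309.

Posterior: Beta(14.5, 32.5); mean ≈ 0.309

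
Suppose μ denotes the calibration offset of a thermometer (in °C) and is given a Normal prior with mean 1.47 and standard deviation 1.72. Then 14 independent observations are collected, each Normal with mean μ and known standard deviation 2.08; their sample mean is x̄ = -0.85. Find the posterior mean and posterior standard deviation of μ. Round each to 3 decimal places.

Posterior mean ≈ -0.631; posterior SD ≈ 0.529

Prior precision 1/τ₀² = 1/1.72² = 0.338021; data precision n/σ² = 14/2.08² = 3.23595.
Posterior precision = 0.338021 + 3.23595 = 3.57397, giving posterior SD = 1/√3.57397 = 0.529.
Posterior mean = (0.338021·1.47 + 3.23595·-0.85) / 3.57397 = -0.631.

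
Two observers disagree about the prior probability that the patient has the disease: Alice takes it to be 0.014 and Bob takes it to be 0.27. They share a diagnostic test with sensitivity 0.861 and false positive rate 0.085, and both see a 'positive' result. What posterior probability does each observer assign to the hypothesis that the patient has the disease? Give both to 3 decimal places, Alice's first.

Alice: 0.126; Bob: 0.789

P('+'|H) = 0.861, P('+'|¬H) = 0.085.
Alice: numerator 0.861·0.014 = 0.012054; evidence = 0.012054+0.085·0.986 = 0.095864; posterior = 0.126.
Bob: numerator 0.861·0.27 = 0.23247; evidence = 0.23247+0.085·0.73 = 0.29452; posterior = 0.789.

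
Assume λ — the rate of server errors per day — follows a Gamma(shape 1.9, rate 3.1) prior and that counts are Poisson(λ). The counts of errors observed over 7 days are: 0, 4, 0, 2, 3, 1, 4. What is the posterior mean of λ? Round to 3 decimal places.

Posterior mean ≈ 1.574

The Poisson likelihood adds the total count to the shape and the number of exposure periods to the rate. Here ∑xᵢ = 14 and n = 7, so shape 1.9→15.9 and rate 3.1→10.1.
Posterior mean = shape/rate = 15.9/10.1 = 1.574.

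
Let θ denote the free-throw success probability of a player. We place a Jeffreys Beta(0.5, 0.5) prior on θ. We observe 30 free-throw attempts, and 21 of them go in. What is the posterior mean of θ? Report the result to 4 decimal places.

Observing 21 successes and 9 failures updates Beta(0.5, 0.5) by adding the success and failure counts to the two shape parameters: α = 0.5+21 = 21.5, β = 0.5+9 = 9.5.
Posterior mean = α/(α+β) = 21.5/31 = 0.6935.

Posterior mean ≈ 0.6935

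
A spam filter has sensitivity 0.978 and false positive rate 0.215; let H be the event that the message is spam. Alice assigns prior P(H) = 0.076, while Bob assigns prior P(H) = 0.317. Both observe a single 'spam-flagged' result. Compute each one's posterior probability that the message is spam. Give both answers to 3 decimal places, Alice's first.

Alice: 0.272; Bob: 0.679

P('+'|H) = 0.978, P('+'|¬H) = 0.215.
Alice: numerator 0.978·0.076 = 0.074328; evidence = 0.074328+0.215·0.924 = 0.27299; posterior = 0.272.
Bob: numerator 0.978·0.317 = 0.31003; evidence = 0.31003+0.215·0.683 = 0.45687; posterior = 0.679.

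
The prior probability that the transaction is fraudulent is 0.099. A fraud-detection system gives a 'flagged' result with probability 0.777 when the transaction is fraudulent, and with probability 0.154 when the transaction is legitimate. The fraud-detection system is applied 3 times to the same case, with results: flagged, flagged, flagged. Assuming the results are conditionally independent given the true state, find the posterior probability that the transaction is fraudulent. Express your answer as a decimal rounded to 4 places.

Posterior P(H) ≈ 0.9338

Let H be the event that the transaction is fraudulent; start with P(H) = 0.099. P('flagged'|H) = 0.777, P('flagged'|¬H) = 0.154.
Update on result 1 ('flagged'): P(H) ← 0.777·0.0990 / (0.777·0.0990 + 0.154·0.9010) = 0.076923/0.21568 = 0.3567.
Update on result 2 ('flagged'): P(H) ← 0.777·0.3567 / (0.777·0.3567 + 0.154·0.6433) = 0.27712/0.37620 = 0.7366.
Update on result 3 ('flagged'): P(H) ← 0.777·0.7366 / (0.777·0.7366 + 0.154·0.2634) = 0.57237/0.61293 = 0.9338.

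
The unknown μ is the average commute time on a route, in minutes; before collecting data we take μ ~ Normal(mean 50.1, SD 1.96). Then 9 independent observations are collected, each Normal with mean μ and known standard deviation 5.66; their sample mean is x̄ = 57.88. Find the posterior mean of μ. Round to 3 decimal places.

Posterior mean ≈ 54.138

Prior precision 1/τ₀² = 1/1.96² = 0.260308; data precision n/σ² = 9/5.66² = 0.280937.
Posterior precision = 0.260308 + 0.280937 = 0.541246.
Posterior mean = (0.260308·50.1 + 0.280937·57.88) / 0.541246 = 54.138.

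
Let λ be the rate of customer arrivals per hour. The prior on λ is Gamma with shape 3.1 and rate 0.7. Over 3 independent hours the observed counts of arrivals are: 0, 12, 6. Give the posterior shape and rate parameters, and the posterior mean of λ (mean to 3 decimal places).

Total count ∑xᵢ = 18 over n = 3 hours.
Gamma is conjugate to the Poisson likelihood: posterior is Gamma(shape = 3.1+18 = 21.1, rate = 0.7+3 = 3.7).
E[λ | data] = 21.1/3.7 = 5.703.

Posterior: Gamma(shape=21.1, rate=3.7); mean ≈ 5.703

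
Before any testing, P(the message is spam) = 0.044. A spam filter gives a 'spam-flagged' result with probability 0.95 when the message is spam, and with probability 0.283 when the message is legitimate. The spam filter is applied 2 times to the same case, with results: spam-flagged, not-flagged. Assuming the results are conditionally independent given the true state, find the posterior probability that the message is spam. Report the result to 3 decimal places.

Let H be the event that the message is spam; start with P(H) = 0.044. P('spam-flagged'|H) = 0.95, P('spam-flagged'|¬H) = 0.283.
Update on result 1 ('spam-flagged'): P(H) ← 0.95·0.0440 / (0.95·0.0440 + 0.283·0.9560) = 0.041800/0.31235 = 0.1338.
Update on result 2 ('not-flagged'): P(H) ← 0.05·0.1338 / (0.05·0.1338 + 0.717·0.8662) = 0.0066913/0.62774 = 0.0107.

Posterior P(H) ≈ 0.011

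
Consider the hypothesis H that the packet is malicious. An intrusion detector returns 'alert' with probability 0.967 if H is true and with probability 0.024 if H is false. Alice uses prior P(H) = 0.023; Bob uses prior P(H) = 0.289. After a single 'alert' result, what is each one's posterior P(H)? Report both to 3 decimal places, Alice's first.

P('+'|H) = 0.967, P('+'|¬H) = 0.024.
Alice: numerator 0.967·0.023 = 0.022241; evidence = 0.022241+0.024·0.977 = 0.045689; posterior = 0.487.
Bob: numerator 0.967·0.289 = 0.27946; evidence = 0.27946+0.024·0.711 = 0.29653; posterior = 0.942.

Alice: 0.487; Bob: 0.942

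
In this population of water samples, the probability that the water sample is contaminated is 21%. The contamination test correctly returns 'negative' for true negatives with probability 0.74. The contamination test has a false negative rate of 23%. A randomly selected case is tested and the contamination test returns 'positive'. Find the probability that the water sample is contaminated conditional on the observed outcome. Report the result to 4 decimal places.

P(H | E) ≈ 0.4405

Write H for 'the water sample is contaminated'. Prior odds H:¬H = 0.21/0.79 = 0.26582. For the 'positive' outcome, the likelihood ratio is 0.77/0.26 = 2.9615.
Posterior odds = 0.26582 × 2.9615 = 0.78724, so P(H|E) = 0.78724/(1+0.78724) = 0.4405.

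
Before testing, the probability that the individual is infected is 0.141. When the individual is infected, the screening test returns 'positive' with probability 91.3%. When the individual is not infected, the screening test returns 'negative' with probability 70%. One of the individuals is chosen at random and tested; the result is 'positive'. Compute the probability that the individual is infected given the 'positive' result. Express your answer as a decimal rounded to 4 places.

Let H be the event that the individual is infected. P(H) = 0.141, so P(¬H) = 0.859. With E the 'positive' result, P(E|H) = 0.913 and P(E|¬H) = 0.3.
P(E) = 0.913·0.141 + 0.3·0.859 = 0.12873 + 0.25770 = 0.38643.
By Bayes' theorem, P(H|E) = 0.12873 / 0.38643 = 0.3331.

P(H | E) ≈ 0.3331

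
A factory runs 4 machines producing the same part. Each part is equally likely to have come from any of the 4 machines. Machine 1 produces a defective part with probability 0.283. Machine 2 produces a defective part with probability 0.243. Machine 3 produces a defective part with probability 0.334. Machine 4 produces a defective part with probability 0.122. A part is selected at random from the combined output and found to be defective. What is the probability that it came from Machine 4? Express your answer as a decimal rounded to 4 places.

Posterior probability ≈ 0.1242

Tabulate prior·likelihood by source: [1] prior 0.25, lik 0.283, product 0.07075; [2] prior 0.25, lik 0.243, product 0.06075; [3] prior 0.25, lik 0.334, product 0.08350; [4] prior 0.25, lik 0.122, product 0.03050.
Normalizing constant = 0.24550; the posterior for Machine 4 is its product over the sum, 0.03050/0.24550 = 0.1242.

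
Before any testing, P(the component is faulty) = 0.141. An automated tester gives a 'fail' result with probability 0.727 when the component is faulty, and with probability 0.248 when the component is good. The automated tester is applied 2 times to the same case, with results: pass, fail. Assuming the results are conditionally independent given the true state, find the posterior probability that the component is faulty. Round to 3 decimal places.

With H the event that the component is faulty, the joint likelihood of the observed sequence is P(data|H) = 0.273·0.727 = 0.19847 and P(data|¬H) = 0.752·0.248 = 0.18650.
Bayes: P(H|data) = 0.141·0.19847 / (0.141·0.19847 + 0.859·0.18650) = 0.027984/0.18818 = 0.1487.

Posterior P(H) ≈ 0.149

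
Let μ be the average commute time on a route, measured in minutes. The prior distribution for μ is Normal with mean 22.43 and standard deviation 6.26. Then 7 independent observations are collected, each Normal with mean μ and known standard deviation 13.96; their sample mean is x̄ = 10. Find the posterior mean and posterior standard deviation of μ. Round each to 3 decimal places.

With known σ, the Normal prior is conjugate. Weight on the data is w = (n/σ²)/(n/σ² + 1/τ₀²) = 0.0359192/(0.0359192+0.0255183) = 0.58465.
Posterior mean = w·x̄ + (1−w)·μ₀ = 0.58465·10 + 0.41535·22.43 = 15.163. Posterior variance = 1/(0.0359192+0.0255183) = 16.2767, so SD = 4.034.

Posterior mean ≈ 15.163; posterior SD ≈ 4.034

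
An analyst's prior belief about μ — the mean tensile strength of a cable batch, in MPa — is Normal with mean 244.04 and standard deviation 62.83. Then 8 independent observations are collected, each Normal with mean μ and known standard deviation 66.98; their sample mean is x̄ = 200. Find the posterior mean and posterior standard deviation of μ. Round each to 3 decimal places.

Prior precision 1/τ₀² = 1/62.83² = 0.00025332; data precision n/σ² = 8/66.98² = 0.00178320.
Posterior precision = 0.00025332 + 0.00178320 = 0.00203652, giving posterior SD = 1/√0.00203652 = 22.159.
Posterior mean = (0.00025332·244.04 + 0.00178320·200) / 0.00203652 = 205.478.

Posterior mean ≈ 205.478; posterior SD ≈ 22.159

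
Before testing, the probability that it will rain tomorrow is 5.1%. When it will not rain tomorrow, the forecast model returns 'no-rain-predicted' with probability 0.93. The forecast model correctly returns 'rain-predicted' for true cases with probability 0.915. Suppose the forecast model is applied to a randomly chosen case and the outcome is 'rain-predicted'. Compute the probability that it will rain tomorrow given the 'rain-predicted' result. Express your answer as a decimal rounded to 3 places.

Write H for 'it will rain tomorrow'. Prior odds H:¬H = 0.051/0.949 = 0.053741. For the 'rain-predicted' outcome, the likelihood ratio is 0.915/0.07 = 13.071.
Posterior odds = 0.053741 × 13.071 = 0.70247, so P(H|E) = 0.70247/(1+0.70247) = 0.413.

P(H | E) ≈ 0.413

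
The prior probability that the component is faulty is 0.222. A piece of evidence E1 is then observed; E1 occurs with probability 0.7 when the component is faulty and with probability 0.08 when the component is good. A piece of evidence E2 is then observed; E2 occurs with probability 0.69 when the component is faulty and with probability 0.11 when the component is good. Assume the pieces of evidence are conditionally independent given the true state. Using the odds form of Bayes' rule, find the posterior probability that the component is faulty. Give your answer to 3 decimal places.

Prior odds = 0.222/(1−0.222) = 0.28535.
Likelihood ratio for E1 = 0.7/0.08 = 8.7500.
Likelihood ratio for E2 = 0.69/0.11 = 6.2727.
Posterior odds = prior odds × LR₁ × LR₂ = 15.662.
Posterior probability = odds/(1+odds) = 15.662/16.662 = 0.940.

Posterior probability ≈ 0.940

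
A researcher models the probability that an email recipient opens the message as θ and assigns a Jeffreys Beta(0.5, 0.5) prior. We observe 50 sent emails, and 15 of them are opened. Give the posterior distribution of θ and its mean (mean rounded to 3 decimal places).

Observing 15 successes and 35 failures updates Beta(0.5, 0.5) by adding the success and failure counts to the two shape parameters: α = 0.5+15 = 15.5, β = 0.5+35 = 35.5.
E[θ | data] = 15.5/(15.5+35.5) = 0.304.

Posterior: Beta(15.5, 35.5); mean ≈ 0.304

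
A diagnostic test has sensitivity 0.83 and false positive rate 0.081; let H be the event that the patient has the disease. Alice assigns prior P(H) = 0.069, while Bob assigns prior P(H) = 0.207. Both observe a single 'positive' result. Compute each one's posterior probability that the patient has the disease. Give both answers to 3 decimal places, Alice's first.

Alice: 0.432; Bob: 0.728

P('+'|H) = 0.83, P('+'|¬H) = 0.081.
Alice: numerator 0.83·0.069 = 0.057270; evidence = 0.057270+0.081·0.931 = 0.13268; posterior = 0.432.
Bob: numerator 0.83·0.207 = 0.17181; evidence = 0.17181+0.081·0.793 = 0.23604; posterior = 0.728.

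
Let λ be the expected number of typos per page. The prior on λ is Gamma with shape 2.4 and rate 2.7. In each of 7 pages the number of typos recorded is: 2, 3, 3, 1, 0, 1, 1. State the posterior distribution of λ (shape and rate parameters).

Posterior: Gamma(shape=13.4, rate=9.7)

Total count ∑xᵢ = 11 over n = 7 pages.
Gamma is conjugate to the Poisson likelihood: posterior is Gamma(shape = 2.4+11 = 13.4, rate = 2.7+7 = 9.7).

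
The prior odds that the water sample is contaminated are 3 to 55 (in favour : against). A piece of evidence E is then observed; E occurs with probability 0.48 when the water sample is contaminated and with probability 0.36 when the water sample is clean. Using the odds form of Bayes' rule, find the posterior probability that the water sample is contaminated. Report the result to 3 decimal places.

Prior odds = 3/55 = 0.054545. In log-odds, ln(0.054545) = -2.9087.
Add log likelihood ratio: ln(1.3333) = 0.28768.
Posterior log-odds = -2.6210, so posterior odds = exp(-2.6210) = 0.072727. Converting, P(H|E) = 0.072727/1.0727 = 0.068.

Posterior probability ≈ 0.068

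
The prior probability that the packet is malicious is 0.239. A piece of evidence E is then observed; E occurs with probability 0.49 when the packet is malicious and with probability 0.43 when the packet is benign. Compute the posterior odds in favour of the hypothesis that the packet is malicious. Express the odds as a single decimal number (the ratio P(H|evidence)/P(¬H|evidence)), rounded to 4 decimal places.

Posterior odds ≈ 0.3579

Prior odds = 0.239/(1−0.239) = 0.31406. In log-odds, ln(0.31406) = -1.1582.
Add log likelihood ratio: ln(1.1395) = 0.13062.
Posterior log-odds = -1.0275, so posterior odds = exp(-1.0275) = 0.35788.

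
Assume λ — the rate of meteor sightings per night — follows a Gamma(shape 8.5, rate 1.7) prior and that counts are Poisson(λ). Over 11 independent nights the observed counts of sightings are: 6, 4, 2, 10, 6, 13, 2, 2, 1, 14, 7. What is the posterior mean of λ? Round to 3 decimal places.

Total count ∑xᵢ = 67 over n = 11 nights.
Gamma is conjugate to the Poisson likelihood: posterior is Gamma(shape = 8.5+67 = 75.5, rate = 1.7+11 = 12.7).
E[λ | data] = 75.5/12.7 = 5.945.

Posterior mean ≈ 5.945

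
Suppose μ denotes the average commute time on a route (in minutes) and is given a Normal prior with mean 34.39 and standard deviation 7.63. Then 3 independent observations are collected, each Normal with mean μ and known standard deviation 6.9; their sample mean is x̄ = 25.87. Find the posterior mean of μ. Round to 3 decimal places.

With known σ, the Normal prior is conjugate. Weight on the data is w = (n/σ²)/(n/σ² + 1/τ₀²) = 0.0630120/(0.0630120+0.0171771) = 0.78579.
Posterior mean = w·x̄ + (1−w)·μ₀ = 0.78579·25.87 + 0.21421·34.39 = 27.695.

Posterior mean ≈ 27.695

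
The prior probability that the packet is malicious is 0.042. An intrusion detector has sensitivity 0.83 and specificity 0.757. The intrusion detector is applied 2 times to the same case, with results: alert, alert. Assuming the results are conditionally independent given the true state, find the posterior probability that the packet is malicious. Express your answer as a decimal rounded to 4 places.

With H the event that the packet is malicious, the joint likelihood of the observed sequence is P(data|H) = 0.83·0.83 = 0.68890 and P(data|¬H) = 0.243·0.243 = 0.059049.
Bayes: P(H|data) = 0.042·0.68890 / (0.042·0.68890 + 0.958·0.059049) = 0.028934/0.085503 = 0.3384.

Posterior P(H) ≈ 0.3384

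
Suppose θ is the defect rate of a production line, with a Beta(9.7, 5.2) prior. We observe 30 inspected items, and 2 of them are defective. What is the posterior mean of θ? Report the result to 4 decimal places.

Posterior mean ≈ 0.2606

Observing 2 successes and 28 failures updates Beta(9.7, 5.2) by adding the success and failure counts to the two shape parameters: α = 9.7+2 = 11.7, β = 5.2+28 = 33.2.
Posterior mean = α/(α+β) = 11.7/44.9 = 0.2606.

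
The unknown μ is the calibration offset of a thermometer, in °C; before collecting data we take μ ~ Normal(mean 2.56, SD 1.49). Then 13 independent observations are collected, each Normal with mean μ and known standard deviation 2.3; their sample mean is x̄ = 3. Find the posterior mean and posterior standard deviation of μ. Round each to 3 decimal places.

Posterior mean ≈ 2.932; posterior SD ≈ 0.586

With known σ, the Normal prior is conjugate. Weight on the data is w = (n/σ²)/(n/σ² + 1/τ₀²) = 2.45747/(2.45747+0.450430) = 0.84510.
Posterior mean = w·x̄ + (1−w)·μ₀ = 0.84510·3 + 0.15490·2.56 = 2.932. Posterior variance = 1/(2.45747+0.450430) = 0.343891, so SD = 0.586.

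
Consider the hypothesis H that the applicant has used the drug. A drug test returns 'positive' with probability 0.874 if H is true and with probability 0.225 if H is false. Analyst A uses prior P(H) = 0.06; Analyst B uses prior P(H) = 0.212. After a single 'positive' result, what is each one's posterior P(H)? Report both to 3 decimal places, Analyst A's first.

Analyst A: 0.199; Analyst B: 0.511

The likelihood ratio for a 'positive' result is 0.874/0.225 = 3.8844.
Analyst A: prior odds 0.06/0.94 = 0.063830; posterior odds 0.24794; posterior probability 0.199.
Analyst B: prior odds 0.212/0.788 = 0.26904; posterior odds 1.0451; posterior probability 0.511.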